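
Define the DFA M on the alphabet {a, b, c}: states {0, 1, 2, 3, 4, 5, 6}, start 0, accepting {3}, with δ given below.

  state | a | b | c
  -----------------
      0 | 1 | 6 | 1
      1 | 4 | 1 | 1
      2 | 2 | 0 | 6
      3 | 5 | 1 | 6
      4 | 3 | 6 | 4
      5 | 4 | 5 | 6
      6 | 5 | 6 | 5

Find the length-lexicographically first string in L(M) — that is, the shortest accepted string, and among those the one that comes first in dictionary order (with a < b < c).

aaa

A breadth-first search from 0 reaches an accepting state first via the path 0 → 1 → 4 → 3 on input aaa.
No string of length < 3 is accepted (BFS exhausts all shorter strings without reaching an accepting state), and aaa is the lexicographically least accepting string of length 3.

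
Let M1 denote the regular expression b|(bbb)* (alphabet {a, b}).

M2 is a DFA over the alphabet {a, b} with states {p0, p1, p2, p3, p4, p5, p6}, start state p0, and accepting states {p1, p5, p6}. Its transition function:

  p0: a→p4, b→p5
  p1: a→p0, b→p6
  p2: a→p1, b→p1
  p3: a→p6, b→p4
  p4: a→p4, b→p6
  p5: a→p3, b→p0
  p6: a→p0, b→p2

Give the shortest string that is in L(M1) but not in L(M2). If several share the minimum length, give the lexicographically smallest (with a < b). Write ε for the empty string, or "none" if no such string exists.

The empty string ε is accepted by M1 but not by M2.
Since ε is the unique shortest string, it is the required witness.

ε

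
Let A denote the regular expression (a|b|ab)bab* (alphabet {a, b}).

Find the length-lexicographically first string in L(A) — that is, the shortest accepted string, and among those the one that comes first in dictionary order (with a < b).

aba

By inspection of the expression, no string of length less than 3 matches, and aba is the lexicographically first match of length 3.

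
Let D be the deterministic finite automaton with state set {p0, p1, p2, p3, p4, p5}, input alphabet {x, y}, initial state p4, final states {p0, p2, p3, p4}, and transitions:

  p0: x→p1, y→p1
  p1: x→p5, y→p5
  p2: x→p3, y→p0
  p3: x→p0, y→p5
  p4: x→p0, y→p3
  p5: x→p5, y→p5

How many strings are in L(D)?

4

The useful subgraph on states {p0, p3, p4} is acyclic, so L(D) is finite; the longest accepting path visits 3 useful states, giving maximum string length 2.
Counting accepting paths from p4 by length: 1 of length 0, 2 of length 1, 1 of length 2. Total 4.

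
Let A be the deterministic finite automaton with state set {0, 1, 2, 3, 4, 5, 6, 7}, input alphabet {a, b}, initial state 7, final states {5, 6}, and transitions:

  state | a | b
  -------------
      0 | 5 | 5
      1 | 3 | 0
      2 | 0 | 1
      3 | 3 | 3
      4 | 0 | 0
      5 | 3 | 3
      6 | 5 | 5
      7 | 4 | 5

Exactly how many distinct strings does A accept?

The useful subgraph on states {0, 4, 5, 7} is acyclic, so L(A) is finite; the longest accepting path visits 4 useful states, giving maximum string length 3.
Counting accepting paths from 7 by length: 1 of length 1, 4 of length 3. Total 5.

5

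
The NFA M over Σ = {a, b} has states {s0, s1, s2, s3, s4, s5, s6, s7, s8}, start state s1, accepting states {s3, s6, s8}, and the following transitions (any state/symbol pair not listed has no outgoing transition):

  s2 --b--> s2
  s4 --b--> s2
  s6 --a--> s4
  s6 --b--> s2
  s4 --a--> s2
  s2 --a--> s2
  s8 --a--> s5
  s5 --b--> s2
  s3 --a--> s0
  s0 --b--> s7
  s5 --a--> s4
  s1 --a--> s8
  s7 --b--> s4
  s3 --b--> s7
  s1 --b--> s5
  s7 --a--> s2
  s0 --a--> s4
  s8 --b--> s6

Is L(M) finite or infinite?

The useful states (reachable from s1 and able to reach an accepting state) are {s1, s6, s8}.
Restricted to these states the transition graph has no cycle, so every accepting path has bounded length and L is finite.

finite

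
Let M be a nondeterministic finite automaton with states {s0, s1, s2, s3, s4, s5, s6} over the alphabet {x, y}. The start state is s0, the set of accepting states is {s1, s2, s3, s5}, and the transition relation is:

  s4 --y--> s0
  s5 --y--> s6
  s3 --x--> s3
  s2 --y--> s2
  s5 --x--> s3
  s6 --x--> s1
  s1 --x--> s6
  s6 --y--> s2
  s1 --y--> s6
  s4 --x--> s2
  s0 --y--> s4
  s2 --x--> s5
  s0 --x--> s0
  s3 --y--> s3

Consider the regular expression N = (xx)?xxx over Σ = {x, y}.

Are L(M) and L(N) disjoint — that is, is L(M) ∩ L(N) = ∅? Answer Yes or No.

Yes

Converting the expression N to a DFA (subset construction, then merging equivalent states) gives the minimal DFA with states {n0, n1, n2, n3, n4, n5, n6}, start state n0, accepting states {n4, n6} and transitions n0: x→n1, y→n2; n1: x→n3, y→n2; n2: x→n2, y→n2; n3: x→n4, y→n2; n4: x→n5, y→n2; n5: x→n6, y→n2; n6: x→n2, y→n2.
Exploring the product automaton M × N from the start pair (s0, n0), following both machines on each input symbol, reaches 13 state pairs: (s0, n0), (s0, n1), (s4, n2), (s0, n3), (s2, n2), (s0, n2), (s0, n4), (s5, n2), (s0, n5), (s3, n2), (s6, n2), (s0, n6), (s1, n2).
M accepts in {s1, s2, s3, s5} and N accepts in {n4, n6}; no reachable pair has both components accepting, so no string drives both machines to acceptance simultaneously and L(M) ∩ L(N) = ∅.
So no string is accepted by both, and the intersection is empty.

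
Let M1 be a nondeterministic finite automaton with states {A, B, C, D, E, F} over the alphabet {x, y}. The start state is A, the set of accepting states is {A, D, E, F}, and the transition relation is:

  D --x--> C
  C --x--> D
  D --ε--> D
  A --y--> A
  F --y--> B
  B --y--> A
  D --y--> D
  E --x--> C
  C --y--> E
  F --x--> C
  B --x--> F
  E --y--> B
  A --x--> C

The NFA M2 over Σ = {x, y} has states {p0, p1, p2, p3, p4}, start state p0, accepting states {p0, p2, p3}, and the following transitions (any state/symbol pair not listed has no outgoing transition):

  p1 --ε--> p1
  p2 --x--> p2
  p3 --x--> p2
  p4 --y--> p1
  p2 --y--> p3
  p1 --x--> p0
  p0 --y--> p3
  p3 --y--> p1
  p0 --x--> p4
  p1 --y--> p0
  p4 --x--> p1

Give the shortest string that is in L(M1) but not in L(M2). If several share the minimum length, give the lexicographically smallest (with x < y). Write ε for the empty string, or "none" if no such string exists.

The string xx is accepted by M1 but not by M2.
No shorter string lies in the difference, and xx is the lexicographically first length-2 string in L(M1) \ L(M2).

xx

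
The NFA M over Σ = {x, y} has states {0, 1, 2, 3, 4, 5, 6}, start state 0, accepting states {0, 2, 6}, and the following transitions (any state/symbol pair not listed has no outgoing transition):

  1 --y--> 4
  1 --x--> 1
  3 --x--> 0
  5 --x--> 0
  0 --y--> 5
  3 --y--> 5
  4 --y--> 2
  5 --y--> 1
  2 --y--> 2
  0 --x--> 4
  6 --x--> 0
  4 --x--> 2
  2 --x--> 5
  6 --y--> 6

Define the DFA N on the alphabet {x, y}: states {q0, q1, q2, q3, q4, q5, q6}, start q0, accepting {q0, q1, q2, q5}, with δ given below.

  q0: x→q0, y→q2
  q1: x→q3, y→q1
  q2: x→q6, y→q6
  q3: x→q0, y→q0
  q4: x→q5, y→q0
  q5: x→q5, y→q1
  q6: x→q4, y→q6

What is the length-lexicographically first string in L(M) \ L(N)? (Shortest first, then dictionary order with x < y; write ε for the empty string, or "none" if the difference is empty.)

The string yx is accepted by M but not by N.
No shorter string lies in the difference, and yx is the lexicographically first length-2 string in L(M) \ L(N).

yx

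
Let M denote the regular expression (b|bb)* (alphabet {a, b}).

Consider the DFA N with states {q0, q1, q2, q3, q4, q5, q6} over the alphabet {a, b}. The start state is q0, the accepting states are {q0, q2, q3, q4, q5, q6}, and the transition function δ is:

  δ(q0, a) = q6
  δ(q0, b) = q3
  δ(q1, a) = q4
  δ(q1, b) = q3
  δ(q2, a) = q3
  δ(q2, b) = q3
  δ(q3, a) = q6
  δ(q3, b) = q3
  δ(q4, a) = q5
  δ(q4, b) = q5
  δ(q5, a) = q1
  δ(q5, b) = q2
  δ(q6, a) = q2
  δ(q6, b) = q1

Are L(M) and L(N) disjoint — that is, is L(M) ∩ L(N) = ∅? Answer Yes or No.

No

The empty string ε is accepted by both M and N.
Hence L(M) ∩ L(N) ≠ ∅.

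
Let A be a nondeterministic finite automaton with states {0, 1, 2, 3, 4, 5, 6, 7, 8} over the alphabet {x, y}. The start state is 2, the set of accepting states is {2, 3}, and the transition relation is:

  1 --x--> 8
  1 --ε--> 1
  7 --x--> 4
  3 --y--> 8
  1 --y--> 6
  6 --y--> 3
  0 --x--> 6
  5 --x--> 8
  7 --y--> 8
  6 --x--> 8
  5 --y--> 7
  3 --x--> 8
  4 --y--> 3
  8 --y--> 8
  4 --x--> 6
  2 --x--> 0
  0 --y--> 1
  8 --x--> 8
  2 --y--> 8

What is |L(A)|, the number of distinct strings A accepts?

3

The useful subgraph on states {0, 1, 2, 3, 6} is acyclic, so L(A) is finite; the longest accepting path visits 5 useful states, giving maximum string length 4.
Counting accepting paths from 2 by length: 1 of length 0, 1 of length 3, 1 of length 4. Total 3.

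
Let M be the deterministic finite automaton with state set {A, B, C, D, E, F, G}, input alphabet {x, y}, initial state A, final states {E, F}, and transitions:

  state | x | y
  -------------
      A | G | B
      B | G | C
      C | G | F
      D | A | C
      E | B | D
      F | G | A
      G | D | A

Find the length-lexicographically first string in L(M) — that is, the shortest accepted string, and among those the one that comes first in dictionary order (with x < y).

A breadth-first search from A reaches an accepting state first via the path A → B → C → F on input yyy.
No string of length < 3 is accepted (BFS exhausts all shorter strings without reaching an accepting state), and yyy is the lexicographically least accepting string of length 3.

yyy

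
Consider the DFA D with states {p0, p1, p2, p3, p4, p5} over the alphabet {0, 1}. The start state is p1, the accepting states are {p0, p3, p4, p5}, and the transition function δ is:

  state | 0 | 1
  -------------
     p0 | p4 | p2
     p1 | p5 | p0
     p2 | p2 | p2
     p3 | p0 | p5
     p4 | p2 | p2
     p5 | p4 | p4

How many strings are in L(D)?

5

The useful subgraph on states {p0, p1, p4, p5} is acyclic, so L(D) is finite; the longest accepting path visits 3 useful states, giving maximum string length 2.
Counting accepting paths from p1 by length: 2 of length 1, 3 of length 2. Total 5.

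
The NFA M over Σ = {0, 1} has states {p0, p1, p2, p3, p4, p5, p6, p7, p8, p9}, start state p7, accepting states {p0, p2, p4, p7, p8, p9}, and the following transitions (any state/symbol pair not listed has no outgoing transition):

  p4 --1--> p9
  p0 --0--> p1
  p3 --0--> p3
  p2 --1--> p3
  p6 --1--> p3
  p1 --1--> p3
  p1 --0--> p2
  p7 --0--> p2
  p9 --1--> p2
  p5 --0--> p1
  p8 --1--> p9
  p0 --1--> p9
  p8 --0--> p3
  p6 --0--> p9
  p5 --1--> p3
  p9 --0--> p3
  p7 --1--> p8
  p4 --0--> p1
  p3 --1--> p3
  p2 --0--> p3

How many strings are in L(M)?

The useful subgraph on states {p2, p7, p8, p9} is acyclic, so L(M) is finite; the longest accepting path visits 4 useful states, giving maximum string length 3.
Counting accepting paths from p7 by length: 1 of length 0, 2 of length 1, 1 of length 2, 1 of length 3. Total 5.

5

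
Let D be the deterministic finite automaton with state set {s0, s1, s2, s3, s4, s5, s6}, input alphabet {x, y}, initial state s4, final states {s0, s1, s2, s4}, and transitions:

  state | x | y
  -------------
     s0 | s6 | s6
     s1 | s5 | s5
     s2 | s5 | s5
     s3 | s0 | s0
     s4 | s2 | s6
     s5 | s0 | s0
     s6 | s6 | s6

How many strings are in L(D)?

6

The useful subgraph on states {s0, s2, s4, s5} is acyclic, so L(D) is finite; the longest accepting path visits 4 useful states, giving maximum string length 3.
Counting accepting paths from s4 by length: 1 of length 0, 1 of length 1, 4 of length 3. Total 6.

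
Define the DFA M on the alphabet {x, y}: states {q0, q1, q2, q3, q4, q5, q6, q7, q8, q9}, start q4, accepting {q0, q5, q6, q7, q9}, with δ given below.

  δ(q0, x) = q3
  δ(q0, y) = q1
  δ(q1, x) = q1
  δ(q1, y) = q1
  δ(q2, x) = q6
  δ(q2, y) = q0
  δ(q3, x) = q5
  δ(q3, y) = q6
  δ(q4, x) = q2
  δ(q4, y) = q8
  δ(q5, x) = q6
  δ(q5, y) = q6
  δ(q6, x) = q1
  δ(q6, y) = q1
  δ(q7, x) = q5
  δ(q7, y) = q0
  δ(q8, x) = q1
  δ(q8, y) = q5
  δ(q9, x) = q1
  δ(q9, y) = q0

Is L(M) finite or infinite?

finite

The useful states (reachable from q4 and able to reach an accepting state) are {q0, q2, q3, q4, q5, q6, q8}.
Restricted to these states the transition graph has no cycle, so every accepting path has bounded length and L is finite.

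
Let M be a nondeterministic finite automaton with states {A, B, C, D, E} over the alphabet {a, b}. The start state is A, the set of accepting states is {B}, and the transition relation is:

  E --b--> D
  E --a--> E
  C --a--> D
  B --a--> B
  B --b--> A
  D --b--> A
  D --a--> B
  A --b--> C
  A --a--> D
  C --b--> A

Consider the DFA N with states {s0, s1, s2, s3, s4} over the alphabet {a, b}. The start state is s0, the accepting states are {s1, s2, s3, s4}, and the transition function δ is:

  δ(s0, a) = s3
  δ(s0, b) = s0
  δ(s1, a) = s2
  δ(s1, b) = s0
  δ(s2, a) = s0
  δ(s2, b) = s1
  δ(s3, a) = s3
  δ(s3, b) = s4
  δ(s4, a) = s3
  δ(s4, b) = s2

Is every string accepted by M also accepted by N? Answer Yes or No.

The string abbbaa is in L(M) but not in L(N).
So L(M) ⊄ L(N).

No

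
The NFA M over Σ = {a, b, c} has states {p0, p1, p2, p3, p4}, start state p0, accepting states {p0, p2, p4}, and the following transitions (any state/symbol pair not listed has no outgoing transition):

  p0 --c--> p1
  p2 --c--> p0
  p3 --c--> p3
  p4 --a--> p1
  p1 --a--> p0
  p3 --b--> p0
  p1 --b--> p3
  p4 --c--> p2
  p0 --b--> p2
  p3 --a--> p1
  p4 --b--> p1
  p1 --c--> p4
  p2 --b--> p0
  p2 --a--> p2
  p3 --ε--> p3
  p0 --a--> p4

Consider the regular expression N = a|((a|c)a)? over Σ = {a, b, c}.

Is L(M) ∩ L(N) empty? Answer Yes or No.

The empty string ε is accepted by both M and N.
Hence L(M) ∩ L(N) ≠ ∅.

No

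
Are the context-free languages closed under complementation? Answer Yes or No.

No

CFLs are closed under union, so if they were also closed under complement they would be closed under intersection by De Morgan (L₁ ∩ L₂ is the complement of the union of the complements). But {aⁿbⁿcᵐ} ∩ {aᵐbⁿcⁿ} = {aⁿbⁿcⁿ} is not context-free although both operands are.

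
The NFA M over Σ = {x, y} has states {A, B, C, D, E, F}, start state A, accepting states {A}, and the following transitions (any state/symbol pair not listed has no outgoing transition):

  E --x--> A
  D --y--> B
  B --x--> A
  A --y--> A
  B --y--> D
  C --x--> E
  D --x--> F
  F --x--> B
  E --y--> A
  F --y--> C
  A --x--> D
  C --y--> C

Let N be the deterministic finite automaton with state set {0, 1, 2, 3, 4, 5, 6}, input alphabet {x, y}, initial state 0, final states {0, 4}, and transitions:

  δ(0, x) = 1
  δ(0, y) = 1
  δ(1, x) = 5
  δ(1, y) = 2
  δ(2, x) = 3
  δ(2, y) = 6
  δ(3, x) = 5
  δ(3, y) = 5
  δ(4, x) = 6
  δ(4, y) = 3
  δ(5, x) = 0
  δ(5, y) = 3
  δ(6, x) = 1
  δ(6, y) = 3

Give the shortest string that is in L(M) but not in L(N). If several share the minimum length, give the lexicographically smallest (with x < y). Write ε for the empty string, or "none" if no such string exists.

y

The string y is accepted by M but not by N.
No shorter string lies in the difference, and y is the lexicographically first length-1 string in L(M) \ L(N).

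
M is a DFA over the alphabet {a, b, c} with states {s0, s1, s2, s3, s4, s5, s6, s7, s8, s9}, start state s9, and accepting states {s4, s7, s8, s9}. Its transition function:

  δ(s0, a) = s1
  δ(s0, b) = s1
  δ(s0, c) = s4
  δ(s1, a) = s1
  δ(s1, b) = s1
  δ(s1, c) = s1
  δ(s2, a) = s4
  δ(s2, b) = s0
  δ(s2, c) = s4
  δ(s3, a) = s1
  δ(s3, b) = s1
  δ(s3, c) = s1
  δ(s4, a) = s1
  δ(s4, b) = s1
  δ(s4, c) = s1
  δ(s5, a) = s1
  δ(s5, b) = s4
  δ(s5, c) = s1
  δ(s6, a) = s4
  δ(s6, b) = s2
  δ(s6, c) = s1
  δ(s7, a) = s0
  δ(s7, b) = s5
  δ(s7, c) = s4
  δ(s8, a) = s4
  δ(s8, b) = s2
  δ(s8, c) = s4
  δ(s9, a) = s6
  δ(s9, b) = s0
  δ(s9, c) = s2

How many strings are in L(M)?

9

The useful subgraph on states {s0, s2, s4, s6, s9} is acyclic, so L(M) is finite; the longest accepting path visits 5 useful states, giving maximum string length 4.
Counting accepting paths from s9 by length: 1 of length 0, 4 of length 2, 3 of length 3, 1 of length 4. Total 9.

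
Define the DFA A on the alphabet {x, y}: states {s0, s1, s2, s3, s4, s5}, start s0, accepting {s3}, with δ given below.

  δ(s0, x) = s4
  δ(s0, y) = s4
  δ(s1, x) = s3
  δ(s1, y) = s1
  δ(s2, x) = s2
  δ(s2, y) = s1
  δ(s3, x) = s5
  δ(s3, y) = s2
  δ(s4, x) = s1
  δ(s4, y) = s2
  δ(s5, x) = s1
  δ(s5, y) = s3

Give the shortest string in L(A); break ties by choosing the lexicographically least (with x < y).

A breadth-first search from s0 reaches an accepting state first via the path s0 → s4 → s1 → s3 on input xxx.
No string of length < 3 is accepted (BFS exhausts all shorter strings without reaching an accepting state), and xxx is the lexicographically least accepting string of length 3.

xxx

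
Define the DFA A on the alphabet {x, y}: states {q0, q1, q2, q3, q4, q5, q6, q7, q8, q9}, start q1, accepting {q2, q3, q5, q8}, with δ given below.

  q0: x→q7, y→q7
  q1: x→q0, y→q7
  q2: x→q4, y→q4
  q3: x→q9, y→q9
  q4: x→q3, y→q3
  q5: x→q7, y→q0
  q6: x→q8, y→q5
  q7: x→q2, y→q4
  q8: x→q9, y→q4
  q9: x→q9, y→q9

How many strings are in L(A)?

The useful subgraph on states {q0, q1, q2, q3, q4, q7} is acyclic, so L(A) is finite; the longest accepting path visits 6 useful states, giving maximum string length 5.
Counting accepting paths from q1 by length: 1 of length 2, 4 of length 3, 8 of length 4, 8 of length 5. Total 21.

21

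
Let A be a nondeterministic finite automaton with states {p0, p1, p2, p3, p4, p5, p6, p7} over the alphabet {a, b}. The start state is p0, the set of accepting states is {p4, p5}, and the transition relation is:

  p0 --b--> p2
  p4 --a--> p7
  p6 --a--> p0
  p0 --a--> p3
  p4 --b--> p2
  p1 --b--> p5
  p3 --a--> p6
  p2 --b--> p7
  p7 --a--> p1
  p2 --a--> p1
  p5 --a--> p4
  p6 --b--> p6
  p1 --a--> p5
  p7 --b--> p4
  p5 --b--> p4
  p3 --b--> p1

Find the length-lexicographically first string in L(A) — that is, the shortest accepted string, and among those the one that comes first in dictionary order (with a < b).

A breadth-first search from p0 reaches an accepting state first via the path p0 → p3 → p1 → p5 on input aba.
No string of length < 3 is accepted (BFS exhausts all shorter strings without reaching an accepting state), and aba is the lexicographically least accepting string of length 3.

aba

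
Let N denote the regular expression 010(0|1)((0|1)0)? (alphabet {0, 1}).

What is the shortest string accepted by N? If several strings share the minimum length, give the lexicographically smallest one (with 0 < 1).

0100

By inspection of the expression, no string of length less than 4 matches, and 0100 is the lexicographically first match of length 4.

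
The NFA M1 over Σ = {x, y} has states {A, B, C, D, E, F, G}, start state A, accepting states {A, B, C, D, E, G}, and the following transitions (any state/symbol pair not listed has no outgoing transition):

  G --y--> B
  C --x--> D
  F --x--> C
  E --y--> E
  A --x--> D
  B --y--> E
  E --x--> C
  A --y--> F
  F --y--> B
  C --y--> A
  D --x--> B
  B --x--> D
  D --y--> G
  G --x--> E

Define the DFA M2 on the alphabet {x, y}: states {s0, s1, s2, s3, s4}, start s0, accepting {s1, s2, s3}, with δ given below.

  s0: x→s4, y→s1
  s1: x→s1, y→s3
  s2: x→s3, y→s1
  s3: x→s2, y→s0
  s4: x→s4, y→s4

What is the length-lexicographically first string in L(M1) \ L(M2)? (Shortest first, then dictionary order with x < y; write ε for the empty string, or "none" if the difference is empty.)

The empty string ε is accepted by M1 but not by M2.
Since ε is the unique shortest string, it is the required witness.

ε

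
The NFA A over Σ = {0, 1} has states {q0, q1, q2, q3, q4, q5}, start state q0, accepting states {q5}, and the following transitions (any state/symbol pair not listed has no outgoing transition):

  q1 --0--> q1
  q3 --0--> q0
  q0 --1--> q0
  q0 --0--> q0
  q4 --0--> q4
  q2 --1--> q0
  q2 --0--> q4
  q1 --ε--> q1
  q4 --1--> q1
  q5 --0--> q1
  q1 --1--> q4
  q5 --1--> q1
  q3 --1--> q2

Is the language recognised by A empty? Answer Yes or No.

Yes

The states reachable from the start state are {q0}.
None of the accepting states {q5} is reachable, so no string is accepted and L(A) = ∅.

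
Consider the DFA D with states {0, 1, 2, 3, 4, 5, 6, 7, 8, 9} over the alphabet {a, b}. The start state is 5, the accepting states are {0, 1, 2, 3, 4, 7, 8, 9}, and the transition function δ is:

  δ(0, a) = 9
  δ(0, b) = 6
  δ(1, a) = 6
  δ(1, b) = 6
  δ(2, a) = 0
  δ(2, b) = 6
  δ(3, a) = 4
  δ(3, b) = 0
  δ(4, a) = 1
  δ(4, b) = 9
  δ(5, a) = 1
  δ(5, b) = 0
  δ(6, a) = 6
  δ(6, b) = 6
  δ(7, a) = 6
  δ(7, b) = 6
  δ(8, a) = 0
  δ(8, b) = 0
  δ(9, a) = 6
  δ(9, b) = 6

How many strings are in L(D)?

The useful subgraph on states {0, 1, 5, 9} is acyclic, so L(D) is finite; the longest accepting path visits 3 useful states, giving maximum string length 2.
Counting accepting paths from 5 by length: 2 of length 1, 1 of length 2. Total 3.

3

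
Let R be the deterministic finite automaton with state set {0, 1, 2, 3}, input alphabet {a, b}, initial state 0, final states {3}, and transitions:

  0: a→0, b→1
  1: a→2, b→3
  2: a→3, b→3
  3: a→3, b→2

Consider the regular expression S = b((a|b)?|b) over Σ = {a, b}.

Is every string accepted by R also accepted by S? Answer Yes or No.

No

The string abb is in L(R) but not in L(S).
So L(R) ⊄ L(S).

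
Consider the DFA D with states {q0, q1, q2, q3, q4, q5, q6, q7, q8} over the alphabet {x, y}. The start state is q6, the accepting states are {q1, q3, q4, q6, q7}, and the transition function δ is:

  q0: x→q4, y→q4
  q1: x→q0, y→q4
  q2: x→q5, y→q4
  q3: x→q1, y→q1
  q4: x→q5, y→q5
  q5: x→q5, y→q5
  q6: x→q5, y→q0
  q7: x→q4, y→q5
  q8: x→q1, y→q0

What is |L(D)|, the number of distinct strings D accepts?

The useful subgraph on states {q0, q4, q6} is acyclic, so L(D) is finite; the longest accepting path visits 3 useful states, giving maximum string length 2.
Counting accepting paths from q6 by length: 1 of length 0, 2 of length 2. Total 3.

3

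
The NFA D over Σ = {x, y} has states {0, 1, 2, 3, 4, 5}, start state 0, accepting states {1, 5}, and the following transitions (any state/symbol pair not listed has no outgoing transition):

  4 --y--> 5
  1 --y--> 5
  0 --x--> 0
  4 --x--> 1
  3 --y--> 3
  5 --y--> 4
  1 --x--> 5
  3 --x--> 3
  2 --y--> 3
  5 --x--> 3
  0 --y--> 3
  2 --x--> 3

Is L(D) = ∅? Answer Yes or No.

The states reachable from the start state are {0, 3}.
None of the accepting states {1, 5} is reachable, so no string is accepted and L(D) = ∅.

Yes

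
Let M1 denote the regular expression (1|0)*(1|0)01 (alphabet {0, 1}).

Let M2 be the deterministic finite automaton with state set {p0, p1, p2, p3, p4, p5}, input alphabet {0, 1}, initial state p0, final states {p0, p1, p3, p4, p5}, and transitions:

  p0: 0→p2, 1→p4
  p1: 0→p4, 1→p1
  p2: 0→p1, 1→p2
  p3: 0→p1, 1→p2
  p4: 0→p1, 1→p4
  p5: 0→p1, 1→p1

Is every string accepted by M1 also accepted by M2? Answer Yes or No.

Yes

Converting the expression M1 to a DFA (subset construction, then merging equivalent states) gives the minimal DFA with states {r0, r1, r2, r3}, start state r0, accepting states {r3} and transitions r0: 0→r1, 1→r1; r1: 0→r2, 1→r1; r2: 0→r2, 1→r3; r3: 0→r2, 1→r1.
Exploring the product automaton M1 × M2 from the start pair (r0, p0), following both machines on each input symbol, reaches 8 state pairs: (r0, p0), (r1, p2), (r1, p4), (r2, p1), (r2, p4), (r3, p1), (r3, p4), (r1, p1).
M1 accepts in {r3} and M2 accepts in {p0, p1, p3, p4, p5}. The reachable pairs whose M1-component is accepting are (r3, p1), (r3, p4); in each of them the M2-component is accepting too, so the product for L(M1) \ L(M2) (M1-component accepting, M2-component rejecting) has no reachable accepting pair and the difference is empty.
Hence every string in L(M1) is also in L(M2).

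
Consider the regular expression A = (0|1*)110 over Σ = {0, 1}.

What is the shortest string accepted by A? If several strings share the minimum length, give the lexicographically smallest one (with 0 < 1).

By inspection of the expression, no string of length less than 3 matches, and 110 is the lexicographically first match of length 3.

110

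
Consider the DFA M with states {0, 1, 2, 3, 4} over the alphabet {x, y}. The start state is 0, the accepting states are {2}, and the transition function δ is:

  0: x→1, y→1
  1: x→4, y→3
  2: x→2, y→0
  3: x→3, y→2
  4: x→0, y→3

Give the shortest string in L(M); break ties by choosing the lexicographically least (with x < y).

xyy

A breadth-first search from 0 reaches an accepting state first via the path 0 → 1 → 3 → 2 on input xyy.
No string of length < 3 is accepted (BFS exhausts all shorter strings without reaching an accepting state), and xyy is the lexicographically least accepting string of length 3.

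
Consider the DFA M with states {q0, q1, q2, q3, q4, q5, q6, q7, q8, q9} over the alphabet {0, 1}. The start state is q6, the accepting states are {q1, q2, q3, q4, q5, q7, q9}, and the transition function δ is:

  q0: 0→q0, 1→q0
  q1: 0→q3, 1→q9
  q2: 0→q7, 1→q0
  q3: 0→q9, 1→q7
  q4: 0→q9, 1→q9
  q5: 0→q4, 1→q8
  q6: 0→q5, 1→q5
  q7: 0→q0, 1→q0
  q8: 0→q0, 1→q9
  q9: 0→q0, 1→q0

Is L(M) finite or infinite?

finite

The useful states (reachable from q6 and able to reach an accepting state) are {q4, q5, q6, q8, q9}.
Restricted to these states the transition graph has no cycle, so every accepting path has bounded length and L is finite.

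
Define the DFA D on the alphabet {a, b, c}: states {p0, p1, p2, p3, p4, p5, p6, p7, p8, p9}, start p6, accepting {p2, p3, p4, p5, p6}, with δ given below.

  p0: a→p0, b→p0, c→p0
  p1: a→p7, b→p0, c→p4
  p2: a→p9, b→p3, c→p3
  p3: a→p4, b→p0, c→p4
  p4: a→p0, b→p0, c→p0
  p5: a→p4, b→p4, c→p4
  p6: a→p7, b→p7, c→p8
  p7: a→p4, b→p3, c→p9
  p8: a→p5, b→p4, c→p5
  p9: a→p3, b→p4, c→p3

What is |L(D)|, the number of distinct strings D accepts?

The useful subgraph on states {p3, p4, p5, p6, p7, p8, p9} is acyclic, so L(D) is finite; the longest accepting path visits 5 useful states, giving maximum string length 4.
Counting accepting paths from p6 by length: 1 of length 0, 7 of length 2, 16 of length 3, 8 of length 4. Total 32.

32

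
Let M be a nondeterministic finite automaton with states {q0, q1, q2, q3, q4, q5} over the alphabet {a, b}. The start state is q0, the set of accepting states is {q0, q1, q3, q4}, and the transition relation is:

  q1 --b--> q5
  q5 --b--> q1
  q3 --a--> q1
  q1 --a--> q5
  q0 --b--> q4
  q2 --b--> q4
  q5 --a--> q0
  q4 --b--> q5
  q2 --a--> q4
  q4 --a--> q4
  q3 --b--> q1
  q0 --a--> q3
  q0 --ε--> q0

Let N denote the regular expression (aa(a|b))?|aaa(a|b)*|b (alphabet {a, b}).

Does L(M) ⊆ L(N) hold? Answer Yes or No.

The string a is in L(M) but not in L(N).
So L(M) ⊄ L(N).

No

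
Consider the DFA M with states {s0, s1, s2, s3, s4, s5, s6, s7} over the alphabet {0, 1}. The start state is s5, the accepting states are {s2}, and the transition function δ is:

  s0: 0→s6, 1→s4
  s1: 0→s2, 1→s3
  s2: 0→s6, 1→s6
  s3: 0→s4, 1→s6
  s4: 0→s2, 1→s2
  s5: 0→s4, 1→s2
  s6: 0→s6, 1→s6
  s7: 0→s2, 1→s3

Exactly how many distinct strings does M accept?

3

The useful subgraph on states {s2, s4, s5} is acyclic, so L(M) is finite; the longest accepting path visits 3 useful states, giving maximum string length 2.
Counting accepting paths from s5 by length: 1 of length 1, 2 of length 2. Total 3.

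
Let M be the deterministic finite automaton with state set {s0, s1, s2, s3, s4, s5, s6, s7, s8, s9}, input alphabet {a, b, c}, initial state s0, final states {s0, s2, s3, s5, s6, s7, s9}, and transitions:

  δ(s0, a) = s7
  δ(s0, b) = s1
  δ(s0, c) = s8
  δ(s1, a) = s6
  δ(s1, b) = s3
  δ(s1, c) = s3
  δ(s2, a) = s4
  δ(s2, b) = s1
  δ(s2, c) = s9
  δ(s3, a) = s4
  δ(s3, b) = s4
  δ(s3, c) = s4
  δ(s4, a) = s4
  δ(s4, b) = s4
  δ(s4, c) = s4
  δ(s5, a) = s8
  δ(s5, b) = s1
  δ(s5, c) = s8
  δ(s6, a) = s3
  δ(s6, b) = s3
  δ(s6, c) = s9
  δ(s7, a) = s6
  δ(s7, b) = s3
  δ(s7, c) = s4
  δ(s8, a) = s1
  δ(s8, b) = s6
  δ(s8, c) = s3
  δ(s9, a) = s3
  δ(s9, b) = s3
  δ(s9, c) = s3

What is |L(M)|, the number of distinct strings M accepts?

36

The useful subgraph on states {s0, s1, s3, s6, s7, s8, s9} is acyclic, so L(M) is finite; the longest accepting path visits 6 useful states, giving maximum string length 5.
Counting accepting paths from s0 by length: 1 of length 0, 1 of length 1, 7 of length 2, 12 of length 3, 12 of length 4, 3 of length 5. Total 36.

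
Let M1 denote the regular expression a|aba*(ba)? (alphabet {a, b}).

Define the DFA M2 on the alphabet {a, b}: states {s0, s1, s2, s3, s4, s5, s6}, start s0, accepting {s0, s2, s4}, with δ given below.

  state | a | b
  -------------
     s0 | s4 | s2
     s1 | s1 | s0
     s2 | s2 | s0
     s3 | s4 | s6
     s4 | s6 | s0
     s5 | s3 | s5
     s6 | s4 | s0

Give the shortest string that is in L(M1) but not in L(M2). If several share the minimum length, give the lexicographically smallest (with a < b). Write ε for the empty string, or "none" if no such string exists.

The string abaa is accepted by M1 but not by M2.
No shorter string lies in the difference, and abaa is the lexicographically first length-4 string in L(M1) \ L(M2).

abaa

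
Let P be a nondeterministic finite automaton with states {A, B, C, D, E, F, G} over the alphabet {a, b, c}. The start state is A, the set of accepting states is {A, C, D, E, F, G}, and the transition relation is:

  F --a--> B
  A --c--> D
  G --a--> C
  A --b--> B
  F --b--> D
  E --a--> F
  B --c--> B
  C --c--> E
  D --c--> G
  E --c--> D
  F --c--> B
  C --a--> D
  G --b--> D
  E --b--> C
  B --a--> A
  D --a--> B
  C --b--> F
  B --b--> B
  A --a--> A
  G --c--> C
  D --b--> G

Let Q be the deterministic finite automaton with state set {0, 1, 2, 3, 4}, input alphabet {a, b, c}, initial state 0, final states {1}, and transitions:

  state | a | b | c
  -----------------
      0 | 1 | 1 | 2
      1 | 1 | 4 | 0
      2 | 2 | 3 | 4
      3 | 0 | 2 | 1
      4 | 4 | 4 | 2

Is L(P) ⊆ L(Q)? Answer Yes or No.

No

The empty string ε is in L(P) but not in L(Q).
So L(P) ⊄ L(Q).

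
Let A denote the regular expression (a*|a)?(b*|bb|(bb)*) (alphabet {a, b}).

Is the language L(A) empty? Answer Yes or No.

No

The empty string ε matches the expression, so it belongs to L(A).
Since L(A) contains at least one string, it is not empty.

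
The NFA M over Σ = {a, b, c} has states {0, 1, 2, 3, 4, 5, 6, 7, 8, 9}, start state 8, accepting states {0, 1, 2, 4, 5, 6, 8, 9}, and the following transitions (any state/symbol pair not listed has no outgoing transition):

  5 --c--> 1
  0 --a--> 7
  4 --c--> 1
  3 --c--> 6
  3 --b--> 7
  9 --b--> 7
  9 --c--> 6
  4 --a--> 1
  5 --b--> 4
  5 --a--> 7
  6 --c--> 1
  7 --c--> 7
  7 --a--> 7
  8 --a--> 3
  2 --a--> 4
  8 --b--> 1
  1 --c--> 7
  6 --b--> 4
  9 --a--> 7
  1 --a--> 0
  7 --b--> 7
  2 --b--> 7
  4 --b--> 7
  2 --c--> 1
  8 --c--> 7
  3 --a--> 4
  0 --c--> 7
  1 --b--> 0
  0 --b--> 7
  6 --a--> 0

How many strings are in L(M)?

23

The useful subgraph on states {0, 1, 3, 4, 6, 8} is acyclic, so L(M) is finite; the longest accepting path visits 6 useful states, giving maximum string length 5.
Counting accepting paths from 8 by length: 1 of length 0, 1 of length 1, 4 of length 2, 5 of length 3, 8 of length 4, 4 of length 5. Total 23.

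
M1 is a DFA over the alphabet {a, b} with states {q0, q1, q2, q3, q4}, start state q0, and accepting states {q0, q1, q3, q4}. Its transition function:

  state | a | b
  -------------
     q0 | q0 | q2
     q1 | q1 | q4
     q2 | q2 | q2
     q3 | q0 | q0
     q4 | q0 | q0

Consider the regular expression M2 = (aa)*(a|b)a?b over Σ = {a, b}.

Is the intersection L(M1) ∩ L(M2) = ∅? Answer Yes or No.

Yes

Converting the expression M2 to a DFA (subset construction, then merging equivalent states) gives the minimal DFA with states {r0, r1, r2, r3, r4, r5, r6, r7}, start state r0, accepting states {r4, r6} and transitions r0: a→r1, b→r2; r1: a→r3, b→r4; r2: a→r5, b→r4; r3: a→r1, b→r6; r4: a→r7, b→r7; r5: a→r7, b→r4; r6: a→r5, b→r4; r7: a→r7, b→r7.
Exploring the product automaton M1 × M2 from the start pair (q0, r0), following both machines on each input symbol, reaches 8 state pairs: (q0, r0), (q0, r1), (q2, r2), (q0, r3), (q2, r4), (q2, r5), (q2, r6), (q2, r7).
M1 accepts in {q0, q1, q3, q4} and M2 accepts in {r4, r6}; no reachable pair has both components accepting, so no string drives both machines to acceptance simultaneously and L(M1) ∩ L(M2) = ∅.
So no string is accepted by both, and the intersection is empty.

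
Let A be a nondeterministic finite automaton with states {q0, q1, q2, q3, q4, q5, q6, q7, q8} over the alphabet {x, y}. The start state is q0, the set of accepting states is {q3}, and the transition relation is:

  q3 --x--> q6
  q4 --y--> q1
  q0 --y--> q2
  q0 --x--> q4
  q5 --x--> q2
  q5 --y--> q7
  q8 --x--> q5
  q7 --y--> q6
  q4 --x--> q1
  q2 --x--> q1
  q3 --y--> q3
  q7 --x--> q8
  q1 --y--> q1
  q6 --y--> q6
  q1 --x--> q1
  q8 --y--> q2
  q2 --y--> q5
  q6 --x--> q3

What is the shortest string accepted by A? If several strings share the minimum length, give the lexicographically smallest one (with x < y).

A breadth-first search from q0 reaches an accepting state first via the path q0 → q2 → q5 → q7 → q6 → q3 on input yyyyx.
No string of length < 5 is accepted (BFS exhausts all shorter strings without reaching an accepting state), and yyyyx is the lexicographically least accepting string of length 5.

yyyyx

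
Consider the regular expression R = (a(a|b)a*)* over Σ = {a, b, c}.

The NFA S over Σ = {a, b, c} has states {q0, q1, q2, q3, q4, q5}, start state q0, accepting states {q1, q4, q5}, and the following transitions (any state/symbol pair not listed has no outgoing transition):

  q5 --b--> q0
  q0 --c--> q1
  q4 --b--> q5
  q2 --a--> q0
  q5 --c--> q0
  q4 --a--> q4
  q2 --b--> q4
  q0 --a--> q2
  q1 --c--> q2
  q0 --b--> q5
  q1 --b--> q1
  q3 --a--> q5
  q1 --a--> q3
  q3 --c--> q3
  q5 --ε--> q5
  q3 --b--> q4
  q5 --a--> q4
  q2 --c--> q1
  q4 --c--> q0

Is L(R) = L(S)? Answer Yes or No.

No

The empty string ε is accepted by R but rejected by S.
So L(R) ≠ L(S).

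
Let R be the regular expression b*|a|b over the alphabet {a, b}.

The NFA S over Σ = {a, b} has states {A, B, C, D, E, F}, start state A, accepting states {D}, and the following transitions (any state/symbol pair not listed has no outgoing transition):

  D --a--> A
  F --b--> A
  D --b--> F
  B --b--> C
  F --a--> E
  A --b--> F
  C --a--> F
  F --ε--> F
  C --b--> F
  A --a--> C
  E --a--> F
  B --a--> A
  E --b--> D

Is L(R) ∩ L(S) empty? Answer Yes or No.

Yes

Converting the expression R to a DFA (subset construction, then merging equivalent states) gives the minimal DFA with states {r0, r1, r2, r3}, start state r0, accepting states {r0, r1, r2} and transitions r0: a→r1, b→r2; r1: a→r3, b→r3; r2: a→r3, b→r2; r3: a→r3, b→r3.
Exploring the product automaton R × S from the start pair (r0, A), following both machines on each input symbol, reaches 9 state pairs: (r0, A), (r1, C), (r2, F), (r3, F), (r3, E), (r2, A), (r3, A), (r3, D), (r3, C).
R accepts in {r0, r1, r2} and S accepts in {D}; no reachable pair has both components accepting, so no string drives both machines to acceptance simultaneously and L(R) ∩ L(S) = ∅.
So no string is accepted by both, and the intersection is empty.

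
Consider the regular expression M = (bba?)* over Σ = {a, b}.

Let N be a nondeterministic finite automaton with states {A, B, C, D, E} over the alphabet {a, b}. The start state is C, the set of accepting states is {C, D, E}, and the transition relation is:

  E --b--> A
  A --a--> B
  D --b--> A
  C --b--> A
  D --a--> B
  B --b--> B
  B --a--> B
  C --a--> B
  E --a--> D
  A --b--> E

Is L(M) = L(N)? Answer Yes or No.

Converting the expression M to a DFA (subset construction, then merging equivalent states) gives the minimal DFA with states {m0, m1, m2, m3}, start state m0, accepting states {m0, m3} and transitions m0: a→m1, b→m2; m1: a→m1, b→m1; m2: a→m1, b→m3; m3: a→m0, b→m2.
Exploring the product automaton M × N from the start pair (m0, C), following both machines on each input symbol, reaches 5 state pairs: (m0, C), (m1, B), (m2, A), (m3, E), (m0, D).
M accepts in {m0, m3} and N accepts in {C, D, E}. In every reachable pair the two components are either both accepting — (m0, C), (m3, E), (m0, D) — or both non-accepting, so no string is accepted by exactly one of the machines: L(M) \ L(N) and L(N) \ L(M) are both empty.
Hence every string is accepted by M iff it is accepted by N, and the two languages coincide.

Yes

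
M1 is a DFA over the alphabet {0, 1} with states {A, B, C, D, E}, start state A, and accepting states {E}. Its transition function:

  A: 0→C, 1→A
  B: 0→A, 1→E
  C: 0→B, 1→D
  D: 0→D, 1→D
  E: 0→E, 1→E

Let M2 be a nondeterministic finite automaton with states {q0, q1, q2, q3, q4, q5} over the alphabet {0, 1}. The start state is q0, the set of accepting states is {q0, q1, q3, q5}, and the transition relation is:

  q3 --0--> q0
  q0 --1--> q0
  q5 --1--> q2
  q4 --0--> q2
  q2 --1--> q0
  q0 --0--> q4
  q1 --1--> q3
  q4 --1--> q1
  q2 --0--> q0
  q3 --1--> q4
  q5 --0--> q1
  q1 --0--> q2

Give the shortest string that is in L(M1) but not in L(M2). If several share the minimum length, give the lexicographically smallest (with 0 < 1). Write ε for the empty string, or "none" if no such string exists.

0010

The string 0010 is accepted by M1 but not by M2.
No shorter string lies in the difference, and 0010 is the lexicographically first length-4 string in L(M1) \ L(M2).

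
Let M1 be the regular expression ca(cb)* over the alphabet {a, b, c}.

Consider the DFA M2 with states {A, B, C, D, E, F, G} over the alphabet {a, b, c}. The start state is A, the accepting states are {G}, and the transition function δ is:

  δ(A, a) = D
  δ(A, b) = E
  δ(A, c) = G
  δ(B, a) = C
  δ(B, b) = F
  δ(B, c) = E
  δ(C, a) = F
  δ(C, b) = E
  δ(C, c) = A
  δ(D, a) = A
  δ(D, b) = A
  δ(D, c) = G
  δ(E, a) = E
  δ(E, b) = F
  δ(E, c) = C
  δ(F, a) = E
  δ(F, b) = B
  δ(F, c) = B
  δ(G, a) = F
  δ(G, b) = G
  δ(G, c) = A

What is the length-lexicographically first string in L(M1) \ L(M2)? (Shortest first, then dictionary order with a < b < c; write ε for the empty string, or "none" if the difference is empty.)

The string ca is accepted by M1 but not by M2.
No shorter string lies in the difference, and ca is the lexicographically first length-2 string in L(M1) \ L(M2).

ca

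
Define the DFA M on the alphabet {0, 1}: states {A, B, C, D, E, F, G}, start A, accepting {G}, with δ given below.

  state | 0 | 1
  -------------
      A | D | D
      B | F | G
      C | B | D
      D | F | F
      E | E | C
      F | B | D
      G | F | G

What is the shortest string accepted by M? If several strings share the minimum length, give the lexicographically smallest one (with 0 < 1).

A breadth-first search from A reaches an accepting state first via the path A → D → F → B → G on input 0001.
No string of length < 4 is accepted (BFS exhausts all shorter strings without reaching an accepting state), and 0001 is the lexicographically least accepting string of length 4.

0001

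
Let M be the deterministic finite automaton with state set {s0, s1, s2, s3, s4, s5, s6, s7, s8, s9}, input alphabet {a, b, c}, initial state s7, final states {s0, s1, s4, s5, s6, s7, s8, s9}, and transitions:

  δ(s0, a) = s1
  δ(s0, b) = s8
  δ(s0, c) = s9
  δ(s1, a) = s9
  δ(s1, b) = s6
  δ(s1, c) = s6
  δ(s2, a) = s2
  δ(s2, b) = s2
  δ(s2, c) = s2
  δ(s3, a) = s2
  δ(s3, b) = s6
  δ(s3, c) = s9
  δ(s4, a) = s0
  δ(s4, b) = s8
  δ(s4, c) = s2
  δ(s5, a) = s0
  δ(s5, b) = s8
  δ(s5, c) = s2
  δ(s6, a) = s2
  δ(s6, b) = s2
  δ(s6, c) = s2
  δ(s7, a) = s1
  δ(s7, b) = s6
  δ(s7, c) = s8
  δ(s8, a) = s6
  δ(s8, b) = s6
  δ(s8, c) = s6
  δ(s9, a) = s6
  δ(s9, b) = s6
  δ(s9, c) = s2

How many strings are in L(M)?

12

The useful subgraph on states {s1, s6, s7, s8, s9} is acyclic, so L(M) is finite; the longest accepting path visits 4 useful states, giving maximum string length 3.
Counting accepting paths from s7 by length: 1 of length 0, 3 of length 1, 6 of length 2, 2 of length 3. Total 12.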